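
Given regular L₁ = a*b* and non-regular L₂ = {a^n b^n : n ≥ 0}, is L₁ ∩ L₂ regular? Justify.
No — L₁ ∩ L₂ is not regular.

Every string a^n b^n already lies in a*b*, so L₁ ∩ L₂ = {a^n b^n : n ≥ 0} = L₂ itself, which is the standard non-regular language (pump s = a^p b^p).

Note that the bare facts "L₁ regular, L₂ non-regular" do not settle the question by themselves: the closure of regular languages under ∪, ∩, complement and difference applies only when BOTH operands are regular. With a non-regular operand the result can come out regular or non-regular depending on the specific languages, so one has to work out L₁ ∩ L₂ for this particular pair, as above.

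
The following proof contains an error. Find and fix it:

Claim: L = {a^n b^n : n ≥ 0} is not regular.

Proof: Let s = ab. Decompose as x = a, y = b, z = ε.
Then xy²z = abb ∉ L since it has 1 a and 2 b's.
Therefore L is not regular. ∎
Error: The string s = ab might be shorter than the pumping length p.

Correction: Choose s = a^p b^p to ensure |s| ≥ p. Also, the decomposition is wrong: with |xy| ≤ p, y cannot include b's when s starts with p a's.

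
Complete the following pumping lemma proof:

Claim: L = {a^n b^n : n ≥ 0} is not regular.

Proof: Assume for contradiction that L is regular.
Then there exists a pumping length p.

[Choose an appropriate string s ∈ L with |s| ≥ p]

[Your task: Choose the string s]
s = a^p b^p

This string is in L (has equal a's and b's) and has length 2p ≥ p.
Any decomposition xyz with |xy| ≤ p means y consists only of a's,
so pumping will unbalance the counts.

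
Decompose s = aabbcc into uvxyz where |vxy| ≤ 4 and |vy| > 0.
u='a', v='a', x='bb', y='c', z='c'

For s = aabbcc with pumping length p = 4:

One valid decomposition:
- u = 'a'
- v = 'a'
- x = 'bb'
- y = 'c'
- z = 'c'

Verification:
- uvxyz = 'a' + 'a' + 'bb' + 'c' + 'c' = aabbcc ✓
- |vxy| = |'abbc'| = 4 ≤ 4 ✓
- |vy| = |'ac'| = 2 > 0 ✓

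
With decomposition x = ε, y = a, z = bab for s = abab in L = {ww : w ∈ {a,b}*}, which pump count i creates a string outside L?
i = 3

xy³z = ε · aaa · bab = aaabab; aaabab has length 6; its halves are aaa and bab, which differ, so it is not in L.
(Other choices also work, e.g. i = 0, 2; only i = 1 is guaranteed to stay in L since xy¹z = s.)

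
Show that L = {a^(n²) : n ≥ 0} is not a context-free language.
Assume for contradiction that L is context-free, and let p ≥ 1 be the pumping length given by the pumping lemma for CFLs.
Choose s = a^(p²). Then s ∈ L and |s| = p² ≥ p.
By the CFL pumping lemma, s = uvxyz for some u, v, x, y, z with |vxy| ≤ p, |vy| ≥ 1, and uv^i xy^i z ∈ L for every i ≥ 0.
All symbols are a's, so only lengths matter: let k = |vy|, with 1 ≤ k ≤ |vxy| ≤ p.

Take i = 2: |uv²xy²z| = p² + k, and p² < p² + k ≤ p² + p < (p + 1)².
So the length lies strictly between consecutive squares and is not a perfect square; uv²xy²z ∉ L.

This contradicts the CFL pumping lemma, which requires uv^i xy^i z ∈ L for all i ≥ 0.
Hence L = {a^(n²) : n ≥ 0} is not context-free. ∎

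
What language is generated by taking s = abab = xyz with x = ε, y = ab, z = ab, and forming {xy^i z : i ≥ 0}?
{xy^i z : i ≥ 0} = {(ab)^(i+1) : i ≥ 0} = {ab, abab, ababab, ...}

With x = ε, y = ab, z = ab: Pumping 'ab' gives strings of alternating a's and b's.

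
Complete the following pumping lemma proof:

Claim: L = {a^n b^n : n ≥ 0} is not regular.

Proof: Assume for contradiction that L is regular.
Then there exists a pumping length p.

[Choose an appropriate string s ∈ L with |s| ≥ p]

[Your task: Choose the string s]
s = a^p b^p

This string is in L (has equal a's and b's) and has length 2p ≥ p.
Any decomposition xyz with |xy| ≤ p means y consists only of a's,
so pumping will unbalance the counts.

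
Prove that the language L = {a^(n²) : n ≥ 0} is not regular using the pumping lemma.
Assume for contradiction that L is regular, and let p ≥ 1 be the pumping length given by the pumping lemma.
Choose s = a^(p²). Then s ∈ L and |s| = p² ≥ p.
By the pumping lemma, s = xyz for some x, y, z with |xy| ≤ p, |y| ≥ 1, and xy^i z ∈ L for every i ≥ 0.
Here y = a^k for some k with 1 ≤ k ≤ |xy| ≤ p.

Take i = 2: |xy²z| = p² + k.
Now p² < p² + k ≤ p² + p < p² + 2p + 1 = (p + 1)².
So |xy²z| lies strictly between the consecutive squares p² and (p + 1)², hence is not a perfect square, and xy²z ∉ L.

This contradicts the pumping lemma, which requires xy^i z ∈ L for all i ≥ 0.
Hence L = {a^(n²) : n ≥ 0} is not regular. ∎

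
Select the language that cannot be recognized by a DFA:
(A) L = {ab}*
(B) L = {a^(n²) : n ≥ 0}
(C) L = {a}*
(B) {a^(n²) : n ≥ 0}

(B) L = {a^(n²) : n ≥ 0} is NOT regular.

The pumping lemma can be used to prove this:
After pumping, length is no longer a perfect square

The other languages are regular because they can be recognized by finite automata.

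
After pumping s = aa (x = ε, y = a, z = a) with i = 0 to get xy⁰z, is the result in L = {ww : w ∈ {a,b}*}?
No

xy⁰z = ε · ε · a = a.
a has odd length 1, so it cannot be written as ww and is not in L.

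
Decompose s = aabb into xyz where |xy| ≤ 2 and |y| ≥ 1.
x = '', y = 'a', z = 'abb'

For s = aabb and p = 2, one valid decomposition is:
- x = '' (length 0)
- y = 'a' (length 1)
- z = 'abb' (length 3)

Verification:
- xyz = '' + 'a' + 'abb' = aabb ✓
- |xy| = 1 ≤ 2 ✓
- |y| = 1 > 0 ✓

All pumping lemma constraints are satisfied.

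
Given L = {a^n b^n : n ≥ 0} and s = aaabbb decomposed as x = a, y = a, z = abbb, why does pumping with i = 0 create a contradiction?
xy⁰z = aabbb ∉ L

Pumping with i = 0 replaces y = a by y⁰ = ε:
- Original: s = xyz = aaabbb; aaabbb = a^3 b^3 has equal counts (3 = 3), so it is in L
- Pumped: xy⁰z = a · ε · abbb = aabbb
- aabbb has 2 a's and 3 b's; 2 ≠ 3, so it is not in L

The pumping lemma would require xy⁰z ∈ L, so this decomposition yields a contradiction.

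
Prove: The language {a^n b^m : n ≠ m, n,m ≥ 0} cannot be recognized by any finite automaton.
Assume for contradiction that L is regular, and let p ≥ 1 be the pumping length given by the pumping lemma.
Choose s = a^p b^(p + p!). Then s ∈ L because p ≠ p + p! (as p! ≥ 1), and |s| ≥ p.
By the pumping lemma, s = xyz for some x, y, z with |xy| ≤ p, |y| ≥ 1, and xy^i z ∈ L for every i ≥ 0.
Since |xy| ≤ p and the first p symbols of s are all a's, y = a^k for some k with 1 ≤ k ≤ p.
For every i ≥ 0, xy^i z = a^(p + (i − 1)k) b^(p + p!).

Because 1 ≤ k ≤ p, k divides p!. Let t = p!/k (a positive integer) and take i = t + 1.
Then the number of a's is p + tk = p + p!, which equals the number of b's.
So xy^(t+1) z = a^(p + p!) b^(p + p!) has equally many a's and b's and is NOT in L.

This contradicts the pumping lemma, which requires xy^i z ∈ L for all i ≥ 0.
Hence L = {a^n b^m : n ≠ m, n,m ≥ 0} is not regular. ∎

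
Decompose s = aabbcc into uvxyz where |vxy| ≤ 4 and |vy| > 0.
u='a', v='a', x='bb', y='c', z='c'

For s = aabbcc with pumping length p = 4:

One valid decomposition:
- u = 'a'
- v = 'a'
- x = 'bb'
- y = 'c'
- z = 'c'

Verification:
- uvxyz = 'a' + 'a' + 'bb' + 'c' + 'c' = aabbcc ✓
- |vxy| = |'abbc'| = 4 ≤ 4 ✓
- |vy| = |'ac'| = 2 > 0 ✓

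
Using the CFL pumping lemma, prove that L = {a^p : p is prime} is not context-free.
Assume for contradiction that L is context-free, and let p ≥ 1 be the pumping length given by the pumping lemma for CFLs.
Choose a prime q with q ≥ p and let s = a^q. Then s ∈ L and |s| = q ≥ p.
By the CFL pumping lemma, s = uvxyz for some u, v, x, y, z with |vxy| ≤ p, |vy| ≥ 1, and uv^i xy^i z ∈ L for every i ≥ 0.
All symbols are a's, so only lengths matter: let k = |vy|, with 1 ≤ k ≤ p. Then |uv^i xy^i z| = q + (i − 1)k.

Take i = q + 1: the length is q + qk = q(k + 1).
Both factors satisfy q ≥ 2 and k + 1 ≥ 2, so q(k + 1) is composite and uv^(q+1) xy^(q+1) z ∉ L.

This contradicts the CFL pumping lemma, which requires uv^i xy^i z ∈ L for all i ≥ 0.
Hence L = {a^p : p is prime} is not context-free. ∎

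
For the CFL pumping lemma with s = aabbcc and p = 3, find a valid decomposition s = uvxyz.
u='aa', v='b', x='b', y='c', z='c'

For s = aabbcc with pumping length p = 3:

One valid decomposition:
- u = 'aa'
- v = 'b'
- x = 'b'
- y = 'c'
- z = 'c'

Verification:
- uvxyz = 'aa' + 'b' + 'b' + 'c' + 'c' = aabbcc ✓
- |vxy| = |'bbc'| = 3 ≤ 3 ✓
- |vy| = |'bc'| = 2 > 0 ✓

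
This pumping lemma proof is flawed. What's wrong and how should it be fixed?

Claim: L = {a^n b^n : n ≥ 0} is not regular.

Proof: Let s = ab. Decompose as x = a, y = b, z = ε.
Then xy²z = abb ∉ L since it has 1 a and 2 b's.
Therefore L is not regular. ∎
Error: The string s = ab might be shorter than the pumping length p.

Correction: Choose s = a^p b^p to ensure |s| ≥ p. Also, the decomposition is wrong: with |xy| ≤ p, y cannot include b's when s starts with p a's.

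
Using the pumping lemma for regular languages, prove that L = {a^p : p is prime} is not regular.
Assume for contradiction that L is regular, and let p ≥ 1 be the pumping length given by the pumping lemma.
Choose a prime q with q ≥ p (one exists because there are infinitely many primes) and let s = a^q. Then s ∈ L and |s| = q ≥ p.
By the pumping lemma, s = xyz for some x, y, z with |xy| ≤ p, |y| ≥ 1, and xy^i z ∈ L for every i ≥ 0.
Here y = a^k for some k with 1 ≤ k ≤ p, and xy^i z = a^(q + (i − 1)k) for every i ≥ 0.

Take i = q + 1: |xy^(q+1) z| = q + qk = q(k + 1).
Both factors satisfy q ≥ 2 and k + 1 ≥ 2, so q(k + 1) is composite, and xy^(q+1) z ∉ L.

This contradicts the pumping lemma, which requires xy^i z ∈ L for all i ≥ 0.
Hence L = {a^p : p is prime} is not regular. ∎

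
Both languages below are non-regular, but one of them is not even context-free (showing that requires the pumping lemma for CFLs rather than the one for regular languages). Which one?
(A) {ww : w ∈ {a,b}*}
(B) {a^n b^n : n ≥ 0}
(A) {ww : w ∈ {a,b}*}

(A) {ww : w ∈ {a,b}*} requires the CFL pumping lemma.

- {a^n b^n : n ≥ 0} is context-free (but not regular)
  • Can be shown non-regular with the regular pumping lemma
  • After pumping, the number of a's and b's become unequal

- {ww : w ∈ {a,b}*} is NOT context-free
  • Requires the CFL pumping lemma to prove
  • Even a PDA cannot compare two arbitrary halves symbol by symbol; CFL pumping on a^p b^p a^p b^p fails

The CFL pumping lemma is "stronger" in that it can prove non-membership
in the larger class of context-free languages.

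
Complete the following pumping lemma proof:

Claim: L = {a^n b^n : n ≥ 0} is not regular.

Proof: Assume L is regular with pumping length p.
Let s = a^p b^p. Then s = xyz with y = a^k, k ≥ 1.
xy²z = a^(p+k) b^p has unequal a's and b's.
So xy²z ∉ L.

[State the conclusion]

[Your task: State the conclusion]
This contradicts the pumping lemma for regular languages,
which guarantees xy^i z ∈ L for all i ≥ 0.

Since our assumption that L is regular leads to a contradiction,
we conclude that L = {a^n b^n : n ≥ 0} is NOT regular. ∎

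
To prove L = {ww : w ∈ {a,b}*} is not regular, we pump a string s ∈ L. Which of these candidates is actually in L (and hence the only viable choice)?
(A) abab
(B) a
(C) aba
(A) abab

The pumping lemma is applied to a string s that lies in L, so first check membership of each option:
- (A) abab splits into halves ab · ab, which are equal, so it is in L (w = ab) ✓
- (B) a has odd length 1, so it cannot be written as ww and is not in L ✗
- (C) aba has odd length 3, so it cannot be written as ww and is not in L ✗

Only (A) abab is in L, so it is the only candidate that could play the role of s.
(In a complete proof one picks s in terms of the pumping length p so that |s| ≥ p is guaranteed; a fixed string like abab illustrates the shape of such an s.)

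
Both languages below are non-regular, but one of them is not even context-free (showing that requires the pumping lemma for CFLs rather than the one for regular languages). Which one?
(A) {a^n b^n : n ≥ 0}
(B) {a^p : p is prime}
(B) {a^p : p is prime}

(B) {a^p : p is prime} requires the CFL pumping lemma.

- {a^n b^n : n ≥ 0} is context-free (but not regular)
  • Can be shown non-regular with the regular pumping lemma
  • After pumping, the number of a's and b's become unequal

- {a^p : p is prime} is NOT context-free
  • Requires the CFL pumping lemma to prove
  • The CFL pumping lemma also fails because prime gaps are unbounded

The CFL pumping lemma is "stronger" in that it can prove non-membership
in the larger class of context-free languages.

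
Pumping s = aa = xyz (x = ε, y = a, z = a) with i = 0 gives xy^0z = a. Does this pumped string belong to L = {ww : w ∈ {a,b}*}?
No

xy⁰z = ε · ε · a = a.
a has odd length 1, so it cannot be written as ww and is not in L.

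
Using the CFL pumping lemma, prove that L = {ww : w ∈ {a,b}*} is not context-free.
Assume for contradiction that L is context-free, and let p ≥ 1 be the pumping length given by the pumping lemma for CFLs.
Choose s = a^p b^p a^p b^p. Then s ∈ L (take w = a^p b^p) and |s| = 4p ≥ p.
By the CFL pumping lemma, s = uvxyz for some u, v, x, y, z with |vxy| ≤ p, |vy| ≥ 1, and uv^i xy^i z ∈ L for every i ≥ 0.

Write s as four blocks A₁ B₁ A₂ B₂ with A₁ = A₂ = a^p and B₁ = B₂ = b^p. Since |vxy| ≤ p, the window vxy lies inside at most two adjacent blocks. Take i = 0 and let t = uxz, so |t| = 4p − |vy| with 1 ≤ |vy| ≤ p. If |t| is odd, t ∉ L immediately, so assume |vy| is even (hence |vy| ≥ 2) and |t|/2 = 2p − |vy|/2, which satisfies p ≤ |t|/2 ≤ 2p − 1.

Case 1 (vxy inside A₁B₁): t = a^(p−j) b^(p−l) a^p b^p with j + l = |vy|. The second half of t has length < 2p, so it is a suffix of the trailing a^p b^p and ends in b; the first half is a^(p−j) b^(p−l) a^((j+l)/2), which ends in a because (j+l)/2 ≥ 1. The halves differ, so t ∉ L.

Case 2 (vxy inside B₁A₂, straddling the middle): t = a^p b^(p−j) a^(p−l) b^p with j + l = |vy|. If t = ww, then w is a prefix of t of length ≥ p, so w begins with a^p; and w is a suffix of t of length ≥ p, so w ends with b^p. That forces |w| ≥ 2p, contradicting |w| = |t|/2 ≤ 2p − 1. So t ∉ L.

Case 3 (vxy inside A₂B₂): t = a^p b^p a^(p−j) b^(p−l) with j + l = |vy|. The first half of t is a prefix of a^p b^p, so it begins with a; the second half is b^((j+l)/2) a^(p−j) b^(p−l), which begins with b. The halves differ, so t ∉ L.

In every case uv⁰xy⁰z = uxz ∉ L.

This contradicts the CFL pumping lemma, which requires uv^i xy^i z ∈ L for all i ≥ 0.
Hence L = {ww : w ∈ {a,b}*} is not context-free. ∎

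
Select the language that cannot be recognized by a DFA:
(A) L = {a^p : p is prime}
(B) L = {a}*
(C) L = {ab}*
(A) {a^p : p is prime}

(A) L = {a^p : p is prime} is NOT regular.

The pumping lemma can be used to prove this:
After pumping, the length becomes composite

The other languages are regular because they can be recognized by finite automata.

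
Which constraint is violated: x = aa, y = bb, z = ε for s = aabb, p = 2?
Violated: |xy| ≤ p

The decomposition x = aa, y = bb, z = ε for s = aabb with p = 2
violates the constraint: |xy| ≤ p

|xy| = |aabb| = 4 > 2 = p. The decomposition puts too many characters in xy.

Pumping lemma constraints:
1. xyz = s (decomposition is valid)
2. |xy| ≤ p
3. |y| > 0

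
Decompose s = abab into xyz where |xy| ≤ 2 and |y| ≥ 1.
x = '', y = 'a', z = 'bab'

For s = abab and p = 2, one valid decomposition is:
- x = '' (length 0)
- y = 'a' (length 1)
- z = 'bab' (length 3)

Verification:
- xyz = '' + 'a' + 'bab' = abab ✓
- |xy| = 1 ≤ 2 ✓
- |y| = 1 > 0 ✓

All pumping lemma constraints are satisfied.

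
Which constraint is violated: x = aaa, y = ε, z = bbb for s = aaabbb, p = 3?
Violated: |y| > 0

The decomposition x = aaa, y = ε, z = bbb for s = aaabbb with p = 3
violates the constraint: |y| > 0

|y| = 0, but the pumping lemma requires |y| > 0 (y must be non-empty).

Pumping lemma constraints:
1. xyz = s (decomposition is valid)
2. |xy| ≤ p
3. |y| > 0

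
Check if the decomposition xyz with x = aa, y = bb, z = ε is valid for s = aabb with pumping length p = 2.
Violated: |xy| ≤ p

The decomposition x = aa, y = bb, z = ε for s = aabb with p = 2
violates the constraint: |xy| ≤ p

|xy| = |aabb| = 4 > 2 = p. The decomposition puts too many characters in xy.

Pumping lemma constraints:
1. xyz = s (decomposition is valid)
2. |xy| ≤ p
3. |y| > 0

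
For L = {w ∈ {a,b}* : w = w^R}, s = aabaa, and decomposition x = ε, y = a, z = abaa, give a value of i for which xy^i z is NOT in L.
i = 2

xy²z = ε · aa · abaa = aaabaa; aaabaa reversed is aabaaa ≠ aaabaa, so it is not a palindrome and is not in L.
(Other choices also work, e.g. i = 0, 3; only i = 1 is guaranteed to stay in L since xy¹z = s.)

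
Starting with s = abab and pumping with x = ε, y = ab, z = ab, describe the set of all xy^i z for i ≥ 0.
{xy^i z : i ≥ 0} = {(ab)^(i+1) : i ≥ 0} = {ab, abab, ababab, ...}

With x = ε, y = ab, z = ab: Pumping 'ab' gives strings of alternating a's and b's.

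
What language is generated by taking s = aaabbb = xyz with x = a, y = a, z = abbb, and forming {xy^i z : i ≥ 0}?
{xy^i z : i ≥ 0} = {a^(2+i) b^3 : i ≥ 0} = {aabbb, aaabbb, aaaabbb, ...}

With x = a, y = a, z = abbb: Starting with aaabbb and pumping the second 'a', we get strings with 2+i a's followed by 3 b's for i = 0, 1, 2, ...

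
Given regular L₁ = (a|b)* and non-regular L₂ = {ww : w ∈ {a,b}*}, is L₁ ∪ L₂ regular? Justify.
Yes — L₁ ∪ L₂ is regular.

{ww} ⊆ (a|b)*, so L₁ ∪ L₂ = (a|b)*, which is regular.

Note that the bare facts "L₁ regular, L₂ non-regular" do not settle the question by themselves: the closure of regular languages under ∪, ∩, complement and difference applies only when BOTH operands are regular. With a non-regular operand the result can come out regular or non-regular depending on the specific languages, so one has to work out L₁ ∪ L₂ for this particular pair, as above.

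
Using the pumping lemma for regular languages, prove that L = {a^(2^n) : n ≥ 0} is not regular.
Assume for contradiction that L is regular, and let p ≥ 1 be the pumping length given by the pumping lemma.
Choose s = a^(2^p). Then s ∈ L and |s| = 2^p ≥ p.
By the pumping lemma, s = xyz for some x, y, z with |xy| ≤ p, |y| ≥ 1, and xy^i z ∈ L for every i ≥ 0.
Here y = a^k for some k with 1 ≤ k ≤ |xy| ≤ p, and p < 2^p.

Take i = 2: |xy²z| = 2^p + k.
Now 2^p < 2^p + k ≤ 2^p + p < 2^p + 2^p = 2^(p+1).
So |xy²z| lies strictly between the consecutive powers of two 2^p and 2^(p+1), hence is not a power of 2, and xy²z ∉ L.

This contradicts the pumping lemma, which requires xy^i z ∈ L for all i ≥ 0.
Hence L = {a^(2^n) : n ≥ 0} is not regular. ∎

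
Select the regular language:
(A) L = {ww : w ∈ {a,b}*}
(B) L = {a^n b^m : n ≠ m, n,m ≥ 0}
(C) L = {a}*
(C) {a}*

(C) L = {a}* is regular.

This can be recognized by a finite automaton (DFA/NFA).
Regular expressions like {a}* define regular languages.

The other choices are not regular:
- {a^n b^m : n ≠ m, n,m ≥ 0}: After pumping a's, we can make n = m
- {ww : w ∈ {a,b}*}: After pumping, the two halves no longer match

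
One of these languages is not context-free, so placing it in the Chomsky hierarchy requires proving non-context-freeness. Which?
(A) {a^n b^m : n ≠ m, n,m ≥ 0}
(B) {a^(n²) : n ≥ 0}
(B) {a^(n²) : n ≥ 0}

(B) {a^(n²) : n ≥ 0} requires the CFL pumping lemma.

- {a^n b^m : n ≠ m, n,m ≥ 0} is context-free (but not regular)
  • Can be shown non-regular with the regular pumping lemma
  • After pumping a's, we can make n = m

- {a^(n²) : n ≥ 0} is NOT context-free
  • Requires the CFL pumping lemma to prove
  • Gaps between squares grow unboundedly

The CFL pumping lemma is "stronger" in that it can prove non-membership
in the larger class of context-free languages.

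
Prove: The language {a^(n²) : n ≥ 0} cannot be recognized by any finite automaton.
Assume for contradiction that L is regular, and let p ≥ 1 be the pumping length given by the pumping lemma.
Choose s = a^(p²). Then s ∈ L and |s| = p² ≥ p.
By the pumping lemma, s = xyz for some x, y, z with |xy| ≤ p, |y| ≥ 1, and xy^i z ∈ L for every i ≥ 0.
Here y = a^k for some k with 1 ≤ k ≤ |xy| ≤ p.

Take i = 2: |xy²z| = p² + k.
Now p² < p² + k ≤ p² + p < p² + 2p + 1 = (p + 1)².
So |xy²z| lies strictly between the consecutive squares p² and (p + 1)², hence is not a perfect square, and xy²z ∉ L.

This contradicts the pumping lemma, which requires xy^i z ∈ L for all i ≥ 0.
Hence L = {a^(n²) : n ≥ 0} is not regular. ∎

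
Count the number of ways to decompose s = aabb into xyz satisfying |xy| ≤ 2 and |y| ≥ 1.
3

For s = 'aabb' with pumping length p = 2:

Constraints: |xy| ≤ 2, |y| > 0

Valid decompositions (|xy| ≤ p, |y| ≥ 1):
  • x='', y='a', z='abb'
  • x='a', y='a', z='bb'
  • x='', y='aa', z='bb'

Total count: 3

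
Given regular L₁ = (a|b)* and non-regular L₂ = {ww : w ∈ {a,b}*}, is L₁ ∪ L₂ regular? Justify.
Yes — L₁ ∪ L₂ is regular.

{ww} ⊆ (a|b)*, so L₁ ∪ L₂ = (a|b)*, which is regular.

Note that the bare facts "L₁ regular, L₂ non-regular" do not settle the question by themselves: the closure of regular languages under ∪, ∩, complement and difference applies only when BOTH operands are regular. With a non-regular operand the result can come out regular or non-regular depending on the specific languages, so one has to work out L₁ ∪ L₂ for this particular pair, as above.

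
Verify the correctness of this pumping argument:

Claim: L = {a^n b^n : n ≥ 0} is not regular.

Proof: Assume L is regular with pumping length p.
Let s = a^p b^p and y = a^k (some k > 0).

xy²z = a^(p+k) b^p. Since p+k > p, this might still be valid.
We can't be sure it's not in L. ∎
The proof is INCORRECT.

Error: The conclusion is wrong.
xy²z = a^(p+k) b^p is definitely NOT in L because the number of a's (p+k) ≠ number of b's (p).
The proof incorrectly doubts what is actually a valid contradiction.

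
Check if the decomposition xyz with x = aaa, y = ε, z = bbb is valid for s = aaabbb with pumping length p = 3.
Violated: |y| > 0

The decomposition x = aaa, y = ε, z = bbb for s = aaabbb with p = 3
violates the constraint: |y| > 0

|y| = 0, but the pumping lemma requires |y| > 0 (y must be non-empty).

Pumping lemma constraints:
1. xyz = s (decomposition is valid)
2. |xy| ≤ p
3. |y| > 0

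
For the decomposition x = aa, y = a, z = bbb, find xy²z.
aaaabbb

Given x = 'aa', y = 'a', z = 'bbb' and i = 2:

xy^2z = x + y·y·...·y (2 times) + z
       = 'aa' + 'a'^2 + 'bbb'
       = 'aa' + 'aa' + 'bbb'
       = 'aaaabbb'

The pumped string is 'aaaabbb' with length 7.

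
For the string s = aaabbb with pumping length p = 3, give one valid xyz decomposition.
x = 'a', y = 'aa', z = 'bbb'

For s = aaabbb and p = 3, one valid decomposition is:
- x = 'a' (length 1)
- y = 'aa' (length 2)
- z = 'bbb' (length 3)

Verification:
- xyz = 'a' + 'aa' + 'bbb' = aaabbb ✓
- |xy| = 3 ≤ 3 ✓
- |y| = 2 > 0 ✓

All pumping lemma constraints are satisfied.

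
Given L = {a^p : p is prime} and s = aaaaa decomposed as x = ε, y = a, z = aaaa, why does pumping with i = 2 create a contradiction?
xy²z = aaaaaa ∉ L

Pumping with i = 2 replaces y = a by y² = aa:
- Original: s = xyz = aaaaa; aaaaa has length 5, which is prime, so it is in L
- Pumped: xy²z = ε · aa · aaaa = aaaaaa
- aaaaaa has length 6 = 2 × 3, which is not prime, so it is not in L

The pumping lemma would require xy²z ∈ L, so this decomposition yields a contradiction.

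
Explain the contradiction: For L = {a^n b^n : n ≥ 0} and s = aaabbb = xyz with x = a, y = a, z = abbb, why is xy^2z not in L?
xy²z = aaaabbb ∉ L

Pumping with i = 2 replaces y = a by y² = aa:
- Original: s = xyz = aaabbb; aaabbb = a^3 b^3 has equal counts (3 = 3), so it is in L
- Pumped: xy²z = a · aa · abbb = aaaabbb
- aaaabbb has 4 a's and 3 b's; 4 ≠ 3, so it is not in L

The pumping lemma would require xy²z ∈ L, so this decomposition yields a contradiction.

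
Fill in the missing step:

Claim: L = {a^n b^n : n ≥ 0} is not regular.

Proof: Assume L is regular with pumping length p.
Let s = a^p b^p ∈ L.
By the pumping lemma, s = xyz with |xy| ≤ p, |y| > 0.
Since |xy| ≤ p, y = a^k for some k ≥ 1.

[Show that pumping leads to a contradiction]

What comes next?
Consider xy²z = a^(p+k) b^p.

Since k ≥ 1, we have p + k > p.
So xy²z has more a's than b's: (p+k) a's vs p b's.
This means xy²z ∉ L because a^n b^n requires equal counts.

This contradicts the pumping lemma which states xy²z ∈ L.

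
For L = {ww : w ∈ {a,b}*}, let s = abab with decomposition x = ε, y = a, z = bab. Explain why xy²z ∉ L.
xy²z = aabab ∉ L

Pumping with i = 2 replaces y = a by y² = aa:
- Original: s = xyz = abab; abab splits into halves ab · ab, which are equal, so it is in L (w = ab)
- Pumped: xy²z = ε · aa · bab = aabab
- aabab has odd length 5, so it cannot be written as ww and is not in L

The pumping lemma would require xy²z ∈ L, so this decomposition yields a contradiction.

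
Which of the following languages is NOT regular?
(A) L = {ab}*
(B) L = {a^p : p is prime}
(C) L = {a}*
(B) {a^p : p is prime}

(B) L = {a^p : p is prime} is NOT regular.

The pumping lemma can be used to prove this:
After pumping, the length becomes composite

The other languages are regular because they can be recognized by finite automata.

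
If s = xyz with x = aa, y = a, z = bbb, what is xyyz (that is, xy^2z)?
aaaabbb

Given x = 'aa', y = 'a', z = 'bbb' and i = 2:

xy^2z = x + y·y·...·y (2 times) + z
       = 'aa' + 'a'^2 + 'bbb'
       = 'aa' + 'aa' + 'bbb'
       = 'aaaabbb'

The pumped string is 'aaaabbb' with length 7.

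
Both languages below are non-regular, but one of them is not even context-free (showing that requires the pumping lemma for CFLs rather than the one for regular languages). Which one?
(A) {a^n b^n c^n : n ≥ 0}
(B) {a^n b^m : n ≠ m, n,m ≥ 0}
(A) {a^n b^n c^n : n ≥ 0}

(A) {a^n b^n c^n : n ≥ 0} requires the CFL pumping lemma.

- {a^n b^m : n ≠ m, n,m ≥ 0} is context-free (but not regular)
  • Can be shown non-regular with the regular pumping lemma
  • After pumping a's, we can make n = m

- {a^n b^n c^n : n ≥ 0} is NOT context-free
  • Requires the CFL pumping lemma to prove
  • Cannot maintain three equal counts simultaneously

The CFL pumping lemma is "stronger" in that it can prove non-membership
in the larger class of context-free languages.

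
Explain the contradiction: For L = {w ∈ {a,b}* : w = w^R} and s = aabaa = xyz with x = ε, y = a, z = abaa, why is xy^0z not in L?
xy⁰z = abaa ∉ L

Pumping with i = 0 replaces y = a by y⁰ = ε:
- Original: s = xyz = aabaa; aabaa reversed is aabaa, the same string, so it is a palindrome and is in L
- Pumped: xy⁰z = ε · ε · abaa = abaa
- abaa reversed is aaba ≠ abaa, so it is not a palindrome and is not in L

The pumping lemma would require xy⁰z ∈ L, so this decomposition yields a contradiction.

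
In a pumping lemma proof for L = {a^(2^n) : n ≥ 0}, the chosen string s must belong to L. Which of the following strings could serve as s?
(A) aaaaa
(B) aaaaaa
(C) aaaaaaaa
(C) aaaaaaaa

The pumping lemma is applied to a string s that lies in L, so first check membership of each option:
- (A) aaaaa has length 5, strictly between 2^2 = 4 and 2^3 = 8, so it is not in L ✗
- (B) aaaaaa has length 6, strictly between 2^2 = 4 and 2^3 = 8, so it is not in L ✗
- (C) aaaaaaaa has length 8 = 2^3, so it is in L ✓

Only (C) aaaaaaaa is in L, so it is the only candidate that could play the role of s.
(In a complete proof one picks s in terms of the pumping length p so that |s| ≥ p is guaranteed; a fixed string like aaaaaaaa illustrates the shape of such an s.)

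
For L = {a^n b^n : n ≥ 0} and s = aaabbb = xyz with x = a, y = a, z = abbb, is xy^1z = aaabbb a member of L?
Yes

xy¹z = a · a · abbb = aaabbb.
aaabbb = a^3 b^3 has equal counts (3 = 3), so it is in L.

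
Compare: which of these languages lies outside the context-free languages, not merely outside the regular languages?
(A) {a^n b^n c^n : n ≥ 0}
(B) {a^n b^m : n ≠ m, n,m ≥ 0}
(A) {a^n b^n c^n : n ≥ 0}

(A) {a^n b^n c^n : n ≥ 0} requires the CFL pumping lemma.

- {a^n b^m : n ≠ m, n,m ≥ 0} is context-free (but not regular)
  • Can be shown non-regular with the regular pumping lemma
  • After pumping a's, we can make n = m

- {a^n b^n c^n : n ≥ 0} is NOT context-free
  • Requires the CFL pumping lemma to prove
  • Cannot maintain three equal counts simultaneously

The CFL pumping lemma is "stronger" in that it can prove non-membership
in the larger class of context-free languages.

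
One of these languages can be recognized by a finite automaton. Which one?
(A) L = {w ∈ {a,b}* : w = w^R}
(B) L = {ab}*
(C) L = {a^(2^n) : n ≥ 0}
(B) {ab}*

(B) L = {ab}* is regular.

This can be recognized by a finite automaton (DFA/NFA).
Regular expressions like {ab}* define regular languages.

The other choices are not regular:
- {w ∈ {a,b}* : w = w^R}: After pumping, the string is no longer symmetric
- {a^(2^n) : n ≥ 0}: After pumping, length is no longer a power of 2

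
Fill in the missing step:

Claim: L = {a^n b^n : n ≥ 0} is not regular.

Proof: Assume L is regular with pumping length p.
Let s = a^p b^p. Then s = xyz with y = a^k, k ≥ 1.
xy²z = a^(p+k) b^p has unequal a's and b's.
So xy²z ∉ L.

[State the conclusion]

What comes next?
This contradicts the pumping lemma for regular languages,
which guarantees xy^i z ∈ L for all i ≥ 0.

Since our assumption that L is regular leads to a contradiction,
we conclude that L = {a^n b^n : n ≥ 0} is NOT regular. ∎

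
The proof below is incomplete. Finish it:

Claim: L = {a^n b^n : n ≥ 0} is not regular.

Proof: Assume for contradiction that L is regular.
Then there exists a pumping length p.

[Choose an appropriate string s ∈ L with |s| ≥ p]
s = a^p b^p

This string is in L (has equal a's and b's) and has length 2p ≥ p.
Any decomposition xyz with |xy| ≤ p means y consists only of a's,
so pumping will unbalance the counts.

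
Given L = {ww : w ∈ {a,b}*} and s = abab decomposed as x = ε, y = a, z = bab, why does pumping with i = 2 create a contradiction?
xy²z = aabab ∉ L

Pumping with i = 2 replaces y = a by y² = aa:
- Original: s = xyz = abab; abab splits into halves ab · ab, which are equal, so it is in L (w = ab)
- Pumped: xy²z = ε · aa · bab = aabab
- aabab has odd length 5, so it cannot be written as ww and is not in L

The pumping lemma would require xy²z ∈ L, so this decomposition yields a contradiction.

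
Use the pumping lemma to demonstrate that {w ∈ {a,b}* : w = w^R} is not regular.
Assume for contradiction that L is regular, and let p ≥ 1 be the pumping length given by the pumping lemma.
Choose s = a^p b a^p. Then s ∈ L (it reads the same in both directions) and |s| = 2p + 1 ≥ p.
By the pumping lemma, s = xyz for some x, y, z with |xy| ≤ p, |y| ≥ 1, and xy^i z ∈ L for every i ≥ 0.
Since |xy| ≤ p and the first p symbols of s are all a's, y = a^k for some k with 1 ≤ k ≤ p.

Take i = 2: xy²z = a^(p + k) b a^p.
Its reversal is a^p b a^(p + k). These differ because the block of a's before the unique b has length p + k in one and p in the other, and p + k ≠ p since k ≥ 1. So xy²z is not a palindrome, i.e. xy²z ∉ L.

This contradicts the pumping lemma, which requires xy^i z ∈ L for all i ≥ 0.
Hence L = {w ∈ {a,b}* : w = w^R} is not regular. ∎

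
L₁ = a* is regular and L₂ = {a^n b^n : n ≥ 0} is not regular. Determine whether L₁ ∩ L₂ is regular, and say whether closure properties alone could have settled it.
Yes — L₁ ∩ L₂ is regular.

A string of a* contains no b's, and the only string of {a^n b^n} with no b's is ε (n = 0). So L₁ ∩ L₂ = {ε}, a finite language, which is regular.

Note that the bare facts "L₁ regular, L₂ non-regular" do not settle the question by themselves: the closure of regular languages under ∪, ∩, complement and difference applies only when BOTH operands are regular. With a non-regular operand the result can come out regular or non-regular depending on the specific languages, so one has to work out L₁ ∩ L₂ for this particular pair, as above.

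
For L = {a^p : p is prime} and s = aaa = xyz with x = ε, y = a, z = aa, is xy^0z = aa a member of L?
Yes

xy⁰z = ε · ε · aa = aa.
aa has length 2, which is prime, so it is in L.
(A single pumped string landing in L is not a contradiction by itself; a non-regularity proof needs some i for which xy^i z ∉ L, for every admissible decomposition.)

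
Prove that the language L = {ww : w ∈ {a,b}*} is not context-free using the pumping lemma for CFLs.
Assume for contradiction that L is context-free, and let p ≥ 1 be the pumping length given by the pumping lemma for CFLs.
Choose s = a^p b^p a^p b^p. Then s ∈ L (take w = a^p b^p) and |s| = 4p ≥ p.
By the CFL pumping lemma, s = uvxyz for some u, v, x, y, z with |vxy| ≤ p, |vy| ≥ 1, and uv^i xy^i z ∈ L for every i ≥ 0.

Write s as four blocks A₁ B₁ A₂ B₂ with A₁ = A₂ = a^p and B₁ = B₂ = b^p. Since |vxy| ≤ p, the window vxy lies inside at most two adjacent blocks. Take i = 0 and let t = uxz, so |t| = 4p − |vy| with 1 ≤ |vy| ≤ p. If |t| is odd, t ∉ L immediately, so assume |vy| is even (hence |vy| ≥ 2) and |t|/2 = 2p − |vy|/2, which satisfies p ≤ |t|/2 ≤ 2p − 1.

Case 1 (vxy inside A₁B₁): t = a^(p−j) b^(p−l) a^p b^p with j + l = |vy|. The second half of t has length < 2p, so it is a suffix of the trailing a^p b^p and ends in b; the first half is a^(p−j) b^(p−l) a^((j+l)/2), which ends in a because (j+l)/2 ≥ 1. The halves differ, so t ∉ L.

Case 2 (vxy inside B₁A₂, straddling the middle): t = a^p b^(p−j) a^(p−l) b^p with j + l = |vy|. If t = ww, then w is a prefix of t of length ≥ p, so w begins with a^p; and w is a suffix of t of length ≥ p, so w ends with b^p. That forces |w| ≥ 2p, contradicting |w| = |t|/2 ≤ 2p − 1. So t ∉ L.

Case 3 (vxy inside A₂B₂): t = a^p b^p a^(p−j) b^(p−l) with j + l = |vy|. The first half of t is a prefix of a^p b^p, so it begins with a; the second half is b^((j+l)/2) a^(p−j) b^(p−l), which begins with b. The halves differ, so t ∉ L.

In every case uv⁰xy⁰z = uxz ∉ L.

This contradicts the CFL pumping lemma, which requires uv^i xy^i z ∈ L for all i ≥ 0.
Hence L = {ww : w ∈ {a,b}*} is not context-free. ∎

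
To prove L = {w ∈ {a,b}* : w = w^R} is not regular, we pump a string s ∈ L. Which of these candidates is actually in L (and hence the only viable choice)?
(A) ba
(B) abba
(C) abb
(B) abba

The pumping lemma is applied to a string s that lies in L, so first check membership of each option:
- (A) ba reversed is ab ≠ ba, so it is not a palindrome and is not in L ✗
- (B) abba reversed is abba, the same string, so it is a palindrome and is in L ✓
- (C) abb reversed is bba ≠ abb, so it is not a palindrome and is not in L ✗

Only (B) abba is in L, so it is the only candidate that could play the role of s.
(In a complete proof one picks s in terms of the pumping length p so that |s| ≥ p is guaranteed; a fixed string like abba illustrates the shape of such an s.)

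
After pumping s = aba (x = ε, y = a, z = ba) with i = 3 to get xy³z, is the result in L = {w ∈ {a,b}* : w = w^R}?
No

xy³z = ε · aaa · ba = aaaba.
aaaba reversed is abaaa ≠ aaaba, so it is not a palindrome and is not in L.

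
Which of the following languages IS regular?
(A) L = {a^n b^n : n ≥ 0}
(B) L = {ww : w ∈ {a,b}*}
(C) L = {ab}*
(C) {ab}*

(C) L = {ab}* is regular.

This can be recognized by a finite automaton (DFA/NFA).
Regular expressions like {ab}* define regular languages.

The other choices are not regular:
- {a^n b^n : n ≥ 0}: After pumping, the number of a's and b's become unequal
- {ww : w ∈ {a,b}*}: After pumping, the two halves no longer match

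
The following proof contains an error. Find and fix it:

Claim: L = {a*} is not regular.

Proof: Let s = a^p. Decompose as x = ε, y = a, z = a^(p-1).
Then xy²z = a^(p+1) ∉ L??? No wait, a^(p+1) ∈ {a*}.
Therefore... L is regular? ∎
Error: The proof attempts to show a*  is not regular, but a* IS regular!

Correction: a* is a regular language (recognized by a simple DFA with one accepting state and self-loop on 'a'). The pumping lemma can only prove non-regularity, not regularity. For regular languages, pumping always works.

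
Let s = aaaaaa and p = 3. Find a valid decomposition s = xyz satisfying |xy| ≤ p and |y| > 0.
x = 'aa', y = 'a', z = 'aaa'

For s = aaaaaa and p = 3, one valid decomposition is:
- x = 'aa' (length 2)
- y = 'a' (length 1)
- z = 'aaa' (length 3)

Verification:
- xyz = 'aa' + 'a' + 'aaa' = aaaaaa ✓
- |xy| = 3 ≤ 3 ✓
- |y| = 1 > 0 ✓

All pumping lemma constraints are satisfied.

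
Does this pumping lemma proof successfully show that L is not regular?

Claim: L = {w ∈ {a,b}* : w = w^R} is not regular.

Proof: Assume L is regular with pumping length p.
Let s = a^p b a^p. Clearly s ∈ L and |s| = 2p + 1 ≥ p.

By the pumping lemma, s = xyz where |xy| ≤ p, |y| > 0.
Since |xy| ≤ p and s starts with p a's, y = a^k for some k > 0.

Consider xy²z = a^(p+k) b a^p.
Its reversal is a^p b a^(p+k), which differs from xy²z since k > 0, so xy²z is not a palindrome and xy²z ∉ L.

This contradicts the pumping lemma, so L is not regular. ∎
The proof is correct.

This proof is valid because:
1. s = a^p b a^p is in L and is chosen in terms of p, so |s| ≥ p holds for every p
2. The decomposition analysis is correct: |xy| ≤ p forces y to lie inside the leading a's
3. The contradiction is valid: a^(p+k) b a^p has more a's before the b than after it, so it is not a palindrome
4. The conclusion follows logically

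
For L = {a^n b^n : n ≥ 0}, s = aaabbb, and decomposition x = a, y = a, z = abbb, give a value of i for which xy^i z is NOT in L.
i = 0

xy⁰z = a · ε · abbb = aabbb; aabbb has 2 a's and 3 b's; 2 ≠ 3, so it is not in L.
(Other choices also work, e.g. i = 2, 3; only i = 1 is guaranteed to stay in L since xy¹z = s.)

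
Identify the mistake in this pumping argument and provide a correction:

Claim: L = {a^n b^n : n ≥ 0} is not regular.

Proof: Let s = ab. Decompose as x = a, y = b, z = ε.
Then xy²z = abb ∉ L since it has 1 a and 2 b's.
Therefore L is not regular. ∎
Error: The string s = ab might be shorter than the pumping length p.

Correction: Choose s = a^p b^p to ensure |s| ≥ p. Also, the decomposition is wrong: with |xy| ≤ p, y cannot include b's when s starts with p a's.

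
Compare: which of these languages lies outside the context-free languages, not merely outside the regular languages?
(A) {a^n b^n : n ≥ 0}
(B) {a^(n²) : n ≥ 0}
(B) {a^(n²) : n ≥ 0}

(B) {a^(n²) : n ≥ 0} requires the CFL pumping lemma.

- {a^n b^n : n ≥ 0} is context-free (but not regular)
  • Can be shown non-regular with the regular pumping lemma
  • After pumping, the number of a's and b's become unequal

- {a^(n²) : n ≥ 0} is NOT context-free
  • Requires the CFL pumping lemma to prove
  • Gaps between squares grow unboundedly

The CFL pumping lemma is "stronger" in that it can prove non-membership
in the larger class of context-free languages.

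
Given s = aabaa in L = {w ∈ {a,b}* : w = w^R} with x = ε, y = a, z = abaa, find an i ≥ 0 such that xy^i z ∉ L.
i = 0

xy⁰z = ε · ε · abaa = abaa; abaa reversed is aaba ≠ abaa, so it is not a palindrome and is not in L.
(Other choices also work, e.g. i = 2, 3; only i = 1 is guaranteed to stay in L since xy¹z = s.)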